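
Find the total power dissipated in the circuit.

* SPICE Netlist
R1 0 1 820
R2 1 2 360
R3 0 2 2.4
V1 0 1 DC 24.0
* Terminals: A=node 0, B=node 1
Nodal analysis, taking node 1 as the 0 V reference.
Source V1 fixes V_0 = 24 V.
KCL at each unknown node (sum of currents leaving = 0; resistances in Ω):
  Node 2: (V_2 - 0)/360 + (V_2 - 24)/2.4 = 0
Collecting terms: 0.4194 × V_2 = 10  =>  V_2 = 23.84 V
Power in each resistor, P = (ΔV)²/R:
  P_R1 = (24 - 0)²/820 = 0.7024 W
  P_R2 = (0 - 23.84)²/360 = 1.579 W
  P_R3 = (24 - 23.84)²/2.4 = 0.01053 W
P_total = P_R1 + P_R2 + P_R3 = 2.292 W

Final answer: 2.292 W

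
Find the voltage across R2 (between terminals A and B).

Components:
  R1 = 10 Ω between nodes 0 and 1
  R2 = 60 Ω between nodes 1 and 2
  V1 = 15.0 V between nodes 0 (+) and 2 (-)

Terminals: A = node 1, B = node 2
R1 and R2 are in series across V1 (node 0 → node 1 → node 2), and the output A–B is taken across R2, so this is a voltage divider.
Series current: I = V1/(R1 + R2) = 15/(10 + 60) = 15/70 = 0.2143 A
V_R2 = I × R2 = V1 × R2/(R1 + R2) = 15 × 60/70 = 12.86 V

Final answer: 12.86 V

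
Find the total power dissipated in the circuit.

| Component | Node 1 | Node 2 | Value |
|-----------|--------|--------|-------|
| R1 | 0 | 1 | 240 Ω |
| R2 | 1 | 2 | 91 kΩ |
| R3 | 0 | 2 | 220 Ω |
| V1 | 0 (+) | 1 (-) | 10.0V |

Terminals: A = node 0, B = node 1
Nodal analysis, taking node 1 as the 0 V reference.
Source V1 fixes V_0 = 10 V.
KCL at each unknown node (sum of currents leaving = 0; resistances in Ω):
  Node 2: (V_2 - 0)/91000 + (V_2 - 10)/220 = 0
Collecting terms: 0.004556 × V_2 = 0.04545  =>  V_2 = 9.976 V
Power in each resistor, P = (ΔV)²/R:
  P_R1 = (10 - 0)²/240 = 0.4167 W
  P_R2 = (0 - 9.976)²/91000 = 0.001094 W
  P_R3 = (10 - 9.976)²/220 = 0.000002644 W
P_total = P_R1 + P_R2 + P_R3 = 0.4178 W

Final answer: 0.4178 W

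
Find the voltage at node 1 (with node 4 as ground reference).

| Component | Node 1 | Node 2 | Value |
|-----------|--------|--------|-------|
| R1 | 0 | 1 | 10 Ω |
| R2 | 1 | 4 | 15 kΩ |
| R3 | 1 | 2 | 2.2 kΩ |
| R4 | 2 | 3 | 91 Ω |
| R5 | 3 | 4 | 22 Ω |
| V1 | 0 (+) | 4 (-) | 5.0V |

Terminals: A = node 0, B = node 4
Nodal analysis, taking node 4 as the 0 V reference.
Source V1 fixes V_0 = 5 V.
KCL at each unknown node (sum of currents leaving = 0; resistances in Ω):
  Node 1: (V_1 - 5)/10 + (V_1 - 0)/15000 + (V_1 - V_2)/2200 = 0
  Node 2: (V_2 - V_1)/2200 + (V_2 - V_3)/91 = 0
  Node 3: (V_3 - V_2)/91 + (V_3 - 0)/22 = 0
Collecting terms (coefficients in siemens):
  0.1005·V_1 - 0.0004545·V_2 = 0.5
  0.01144·V_2 - 0.0004545·V_1 - 0.01099·V_3 = 0
  0.05644·V_3 - 0.01099·V_2 = 0
Solving these 3 simultaneous equations (Gaussian elimination) gives:
  V_1 = 4.975 V, V_2 = 0.2431 V, V_3 = 0.04732 V
The requested potential is V_1 = 4.975 V.

Final answer: V_1 = 4.975 V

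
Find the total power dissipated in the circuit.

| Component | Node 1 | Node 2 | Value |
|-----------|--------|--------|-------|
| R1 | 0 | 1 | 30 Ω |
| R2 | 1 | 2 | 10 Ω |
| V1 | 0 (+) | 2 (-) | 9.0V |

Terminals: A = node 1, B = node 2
Nodal analysis, taking node 2 as the 0 V reference.
Source V1 fixes V_0 = 9 V.
KCL at each unknown node (sum of currents leaving = 0; resistances in Ω):
  Node 1: (V_1 - 9)/30 + (V_1 - 0)/10 = 0
Collecting terms: 0.1333 × V_1 = 0.3  =>  V_1 = 2.25 V
Power in each resistor, P = (ΔV)²/R:
  P_R1 = (9 - 2.25)²/30 = 1.519 W
  P_R2 = (2.25 - 0)²/10 = 0.5062 W
P_total = P_R1 + P_R2 = 2.025 W

Final answer: 2.025 W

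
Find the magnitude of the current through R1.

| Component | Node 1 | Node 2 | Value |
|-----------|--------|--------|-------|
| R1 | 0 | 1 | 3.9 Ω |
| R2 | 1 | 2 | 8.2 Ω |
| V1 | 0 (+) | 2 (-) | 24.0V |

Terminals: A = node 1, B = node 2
Nodal analysis, taking node 2 as the 0 V reference.
Source V1 fixes V_0 = 24 V.
KCL at each unknown node (sum of currents leaving = 0; resistances in Ω):
  Node 1: (V_1 - 24)/3.9 + (V_1 - 0)/8.2 = 0
Collecting terms: 0.3784 × V_1 = 6.154  =>  V_1 = 16.26 V
I_R1 = (V_0 - V_1)/R1 = (24 - 16.26)/3.9 = 1.983 A
|I_R1| = 1.983 A

Final answer: |I_R1| = 1.983 A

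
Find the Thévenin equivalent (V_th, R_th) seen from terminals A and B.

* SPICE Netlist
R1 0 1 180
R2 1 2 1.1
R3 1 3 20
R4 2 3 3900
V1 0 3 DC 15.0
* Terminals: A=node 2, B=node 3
Step 1 — V_th is the open-circuit voltage V_A - V_B (nothing connected across the terminals).
Nodal analysis, taking node 3 as the 0 V reference.
Source V1 fixes V_0 = 15 V.
KCL at each unknown node (sum of currents leaving = 0; resistances in Ω):
  Node 1: (V_1 - 15)/180 + (V_1 - V_2)/1.1 + (V_1 - 0)/20 = 0
  Node 2: (V_2 - V_1)/1.1 + (V_2 - 0)/3900 = 0
Collecting terms (coefficients in siemens):
  0.9646·V_1 - 0.9091·V_2 = 0.08333
  0.9093·V_2 - 0.9091·V_1 = 0
Determinant D = (0.9646)(0.9093) - (-0.9091)(-0.9091) = 0.05075
V_1 = [(0.08333)(0.9093) - (-0.9091)(0)]/D = 1.493 V
V_2 = [(0.9646)(0) - (0.08333)(-0.9091)]/D = 1.493 V
V_th = V_2 - V_3 = 1.493 - 0 = 1.493 V
Step 2 — R_th: zero the source — replace V1 by a short circuit (node 3 merges into node 0) — and find the resistance seen between A (node 2) and B (node 0).
Reduce the network between node 2 (A) and node 0 (B) by series/parallel combination:
  Rp1 = R1 ‖ R3 (parallel, both between nodes 0 and 1) = 1/(1/180 + 1/20) = 18 Ω
  Rs1 = R2 + Rp1 (series, joined only at node 1) = 1.1 + 18 = 19.1 Ω
  Rp2 = R4 ‖ Rs1 (parallel, both between nodes 0 and 2) = 1/(1/3900 + 1/19.1) = 19.01 Ω
R_th = 19.01 Ω

Final answer: V_th = 1.493 V, R_th = 19.01 Ω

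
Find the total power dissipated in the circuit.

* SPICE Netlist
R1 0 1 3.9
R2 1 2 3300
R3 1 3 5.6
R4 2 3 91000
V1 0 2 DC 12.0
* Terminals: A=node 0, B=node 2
Nodal analysis, taking node 2 as the 0 V reference.
Source V1 fixes V_0 = 12 V.
KCL at each unknown node (sum of currents leaving = 0; resistances in Ω):
  Node 1: (V_1 - 12)/3.9 + (V_1 - 0)/3300 + (V_1 - V_3)/5.6 = 0
  Node 3: (V_3 - V_1)/5.6 + (V_3 - 0)/91000 = 0
Collecting terms (coefficients in siemens):
  0.4353·V_1 - 0.1786·V_3 = 3.077
  0.1786·V_3 - 0.1786·V_1 = 0
Determinant D = (0.4353)(0.1786) - (-0.1786)(-0.1786) = 0.04585
V_1 = [(3.077)(0.1786) - (-0.1786)(0)]/D = 11.99 V
V_3 = [(0.4353)(0) - (3.077)(-0.1786)]/D = 11.98 V
Power in each resistor, P = (ΔV)²/R:
  P_R1 = (12 - 11.99)²/3.9 = 0.00005524 W
  P_R2 = (11.99 - 0)²/3300 = 0.04353 W
  P_R3 = (11.99 - 11.98)²/5.6 = 0.00000009713 W
  P_R4 = (0 - 11.98)²/91000 = 0.001578 W
P_total = P_R1 + P_R2 + P_R3 + P_R4 = 0.04516 W

Final answer: 0.04516 W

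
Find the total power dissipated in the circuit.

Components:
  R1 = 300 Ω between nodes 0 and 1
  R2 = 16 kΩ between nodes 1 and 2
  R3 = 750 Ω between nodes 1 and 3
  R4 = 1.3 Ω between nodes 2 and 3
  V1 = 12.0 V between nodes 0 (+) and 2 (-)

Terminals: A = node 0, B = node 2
Nodal analysis, taking node 2 as the 0 V reference.
Source V1 fixes V_0 = 12 V.
KCL at each unknown node (sum of currents leaving = 0; resistances in Ω):
  Node 1: (V_1 - 12)/300 + (V_1 - 0)/16000 + (V_1 - V_3)/750 = 0
  Node 3: (V_3 - V_1)/750 + (V_3 - 0)/1.3 = 0
Collecting terms (coefficients in siemens):
  0.004729·V_1 - 0.001333·V_3 = 0.04
  0.7706·V_3 - 0.001333·V_1 = 0
Determinant D = (0.004729)(0.7706) - (-0.001333)(-0.001333) = 0.003642
V_1 = [(0.04)(0.7706) - (-0.001333)(0)]/D = 8.462 V
V_3 = [(0.004729)(0) - (0.04)(-0.001333)]/D = 0.01464 V
Power in each resistor, P = (ΔV)²/R:
  P_R1 = (12 - 8.462)²/300 = 0.04172 W
  P_R2 = (8.462 - 0)²/16000 = 0.004476 W
  P_R3 = (8.462 - 0.01464)²/750 = 0.09515 W
  P_R4 = (0 - 0.01464)²/1.3 = 0.0001649 W
P_total = P_R1 + P_R2 + P_R3 + P_R4 = 0.1415 W

Final answer: 0.1415 W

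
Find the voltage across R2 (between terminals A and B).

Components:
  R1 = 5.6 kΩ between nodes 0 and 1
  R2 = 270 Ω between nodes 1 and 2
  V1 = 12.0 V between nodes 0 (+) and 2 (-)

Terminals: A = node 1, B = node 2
R1 and R2 are in series across V1 (node 0 → node 1 → node 2), and the output A–B is taken across R2, so this is a voltage divider.
Series current: I = V1/(R1 + R2) = 12/(5600 + 270) = 12/5870 = 0.002044 A
V_R2 = I × R2 = V1 × R2/(R1 + R2) = 12 × 270/5870 = 0.552 V

Final answer: 0.552 V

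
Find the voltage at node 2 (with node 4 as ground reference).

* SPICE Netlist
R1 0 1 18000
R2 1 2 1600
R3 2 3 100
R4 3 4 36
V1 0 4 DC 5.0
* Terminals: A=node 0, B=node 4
Nodal analysis, taking node 4 as the 0 V reference.
Source V1 fixes V_0 = 5 V.
KCL at each unknown node (sum of currents leaving = 0; resistances in Ω):
  Node 1: (V_1 - 5)/18000 + (V_1 - V_2)/1600 = 0
  Node 2: (V_2 - V_1)/1600 + (V_2 - V_3)/100 = 0
  Node 3: (V_3 - V_2)/100 + (V_3 - 0)/36 = 0
Collecting terms (coefficients in siemens):
  0.0006806·V_1 - 0.000625·V_2 = 0.0002778
  0.01063·V_2 - 0.000625·V_1 - 0.01·V_3 = 0
  0.03778·V_3 - 0.01·V_2 = 0
Solving these 3 simultaneous equations (Gaussian elimination) gives:
  V_1 = 0.4398 V, V_2 = 0.03445 V, V_3 = 0.00912 V
The requested potential is V_2 = 0.03445 V.

Final answer: V_2 = 0.03445 V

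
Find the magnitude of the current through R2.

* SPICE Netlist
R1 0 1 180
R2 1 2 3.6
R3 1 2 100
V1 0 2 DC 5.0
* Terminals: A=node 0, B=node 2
Nodal analysis, taking node 2 as the 0 V reference.
Source V1 fixes V_0 = 5 V.
KCL at each unknown node (sum of currents leaving = 0; resistances in Ω):
  Node 1: (V_1 - 5)/180 + (V_1 - 0)/3.6 + (V_1 - 0)/100 = 0
Collecting terms: 0.2933 × V_1 = 0.02778  =>  V_1 = 0.0947 V
I_R2 = (V_1 - V_2)/R2 = (0.0947 - 0)/3.6 = 0.0263 A
|I_R2| = 0.0263 A

Final answer: |I_R2| = 0.0263 A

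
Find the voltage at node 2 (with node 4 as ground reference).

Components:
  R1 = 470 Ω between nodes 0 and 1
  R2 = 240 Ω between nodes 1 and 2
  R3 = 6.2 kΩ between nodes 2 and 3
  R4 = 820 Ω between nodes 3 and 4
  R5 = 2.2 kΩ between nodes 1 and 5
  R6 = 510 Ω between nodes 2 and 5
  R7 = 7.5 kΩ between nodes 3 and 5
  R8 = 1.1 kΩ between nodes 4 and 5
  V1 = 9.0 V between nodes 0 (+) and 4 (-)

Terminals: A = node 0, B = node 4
Nodal analysis, taking node 4 as the 0 V reference.
Source V1 fixes V_0 = 9 V.
KCL at each unknown node (sum of currents leaving = 0; resistances in Ω):
  Node 1: (V_1 - 9)/470 + (V_1 - V_2)/240 + (V_1 - V_5)/2200 = 0
  Node 2: (V_2 - V_1)/240 + (V_2 - V_3)/6200 + (V_2 - V_5)/510 = 0
  Node 3: (V_3 - V_2)/6200 + (V_3 - 0)/820 + (V_3 - V_5)/7500 = 0
  Node 5: (V_5 - V_1)/2200 + (V_5 - V_2)/510 + (V_5 - V_3)/7500 + (V_5 - 0)/1100 = 0
Collecting terms (coefficients in siemens):
  0.006749·V_1 - 0.004167·V_2 - 0.0004545·V_5 = 0.01915
  0.006289·V_2 - 0.004167·V_1 - 0.0001613·V_3 - 0.001961·V_5 = 0
  0.001514·V_3 - 0.0001613·V_2 - 0.0001333·V_5 = 0
  0.003458·V_5 - 0.0004545·V_1 - 0.001961·V_2 - 0.0001333·V_3 = 0
Solving these 4 simultaneous equations (Gaussian elimination) gives:
  V_1 = 6.659 V, V_2 = 5.736 V, V_3 = 0.9779 V, V_5 = 4.166 V
The requested potential is V_2 = 5.736 V.

Final answer: V_2 = 5.736 V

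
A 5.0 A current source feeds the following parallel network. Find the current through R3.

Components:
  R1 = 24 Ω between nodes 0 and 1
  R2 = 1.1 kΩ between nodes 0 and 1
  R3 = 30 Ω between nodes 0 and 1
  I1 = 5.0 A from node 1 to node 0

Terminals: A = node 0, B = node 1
All resistors sit directly between nodes 0 and 1, so they are in parallel and share one voltage V; the full source current 5 A splits among them.
1/R_par = 1/24 + 1/1100 + 1/30 = 0.07591 S  =>  R_par = 13.17 Ω
V = I × R_par = 5 × 13.17 = 65.87 V
I_R3 = V/R3 = 65.87/30 = 2.196 A

Final answer: 2.196 A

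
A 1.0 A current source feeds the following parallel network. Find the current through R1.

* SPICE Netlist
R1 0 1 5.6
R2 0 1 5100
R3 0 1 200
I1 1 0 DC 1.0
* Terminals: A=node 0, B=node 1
All resistors sit directly between nodes 0 and 1, so they are in parallel and share one voltage V; the full source current 1 A splits among them.
1/R_par = 1/5.6 + 1/5100 + 1/200 = 0.1838 S  =>  R_par = 5.442 Ω
V = I × R_par = 1 × 5.442 = 5.442 V
I_R1 = V/R1 = 5.442/5.6 = 0.9717 A

Final answer: 0.9717 A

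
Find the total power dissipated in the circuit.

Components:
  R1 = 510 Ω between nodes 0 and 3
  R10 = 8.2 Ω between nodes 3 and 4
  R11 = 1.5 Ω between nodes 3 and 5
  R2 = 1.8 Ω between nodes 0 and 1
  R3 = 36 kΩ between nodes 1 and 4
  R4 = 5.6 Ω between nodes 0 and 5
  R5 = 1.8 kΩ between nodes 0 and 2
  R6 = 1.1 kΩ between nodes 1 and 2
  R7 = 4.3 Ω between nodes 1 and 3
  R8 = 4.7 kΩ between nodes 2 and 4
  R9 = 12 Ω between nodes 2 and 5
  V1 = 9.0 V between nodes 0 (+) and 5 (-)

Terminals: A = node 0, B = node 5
Nodal analysis, taking node 5 as the 0 V reference.
Source V1 fixes V_0 = 9 V.
KCL at each unknown node (sum of currents leaving = 0; resistances in Ω):
  Node 1: (V_1 - 9)/1.8 + (V_1 - V_4)/36000 + (V_1 - V_2)/1100 + (V_1 - V_3)/4.3 = 0
  Node 2: (V_2 - 9)/1800 + (V_2 - V_1)/1100 + (V_2 - V_4)/4700 + (V_2 - 0)/12 = 0
  Node 3: (V_3 - 9)/510 + (V_3 - V_1)/4.3 + (V_3 - V_4)/8.2 + (V_3 - 0)/1.5 = 0
  Node 4: (V_4 - V_1)/36000 + (V_4 - V_2)/4700 + (V_4 - V_3)/8.2 = 0
Collecting terms (coefficients in siemens):
  0.7891·V_1 - 0.0009091·V_2 - 0.2326·V_3 - 0.00002778·V_4 = 5
  0.08501·V_2 - 0.0009091·V_1 - 0.0002128·V_4 = 0.005
  1.023·V_3 - 0.2326·V_1 - 0.122·V_4 = 0.01765
  0.1222·V_4 - 0.00002778·V_1 - 0.0002128·V_2 - 0.122·V_3 = 0
Solving these 4 simultaneous equations (Gaussian elimination) gives:
  V_1 = 6.865 V, V_2 = 0.1367 V, V_3 = 1.791 V, V_4 = 1.789 V
Power in each resistor, P = (ΔV)²/R:
  P_R1 = (9 - 1.791)²/510 = 0.1019 W
  P_R2 = (9 - 6.865)²/1.8 = 2.533 W
  P_R3 = (6.865 - 1.789)²/36000 = 0.0007156 W
  P_R4 = (9 - 0)²/5.6 = 14.46 W
  P_R5 = (9 - 0.1367)²/1800 = 0.04364 W
  P_R6 = (6.865 - 0.1367)²/1100 = 0.04115 W
  P_R7 = (6.865 - 1.791)²/4.3 = 5.987 W
  P_R8 = (0.1367 - 1.789)²/4700 = 0.000581 W
  P_R9 = (0.1367 - 0)²/12 = 0.001557 W
  P_R10 = (1.791 - 1.789)²/8.2 = 0.0000003637 W
  P_R11 = (1.791 - 0)²/1.5 = 2.138 W
P_total = P_R1 + P_R2 + P_R3 + P_R4 + P_R5 + P_R6 + P_R7 + P_R8 + P_R9 + P_R10 + P_R11 = 25.31 W

Final answer: 25.31 W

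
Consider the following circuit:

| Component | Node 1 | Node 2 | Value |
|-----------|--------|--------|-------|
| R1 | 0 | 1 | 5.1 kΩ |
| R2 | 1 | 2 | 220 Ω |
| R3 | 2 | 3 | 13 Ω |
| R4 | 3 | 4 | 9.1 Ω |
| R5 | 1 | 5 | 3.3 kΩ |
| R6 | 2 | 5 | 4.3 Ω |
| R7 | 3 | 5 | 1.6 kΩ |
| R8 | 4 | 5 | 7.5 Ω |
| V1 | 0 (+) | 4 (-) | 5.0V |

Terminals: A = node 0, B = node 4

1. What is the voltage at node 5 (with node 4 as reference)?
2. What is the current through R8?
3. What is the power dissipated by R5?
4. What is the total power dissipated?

Nodal analysis, taking node 4 as the 0 V reference.
Source V1 fixes V_0 = 5 V.
KCL at each unknown node (sum of currents leaving = 0; resistances in Ω):
  Node 1: (V_1 - 5)/5100 + (V_1 - V_2)/220 + (V_1 - V_5)/3300 = 0
  Node 2: (V_2 - V_1)/220 + (V_2 - V_3)/13 + (V_2 - V_5)/4.3 = 0
  Node 3: (V_3 - V_2)/13 + (V_3 - 0)/9.1 + (V_3 - V_5)/1600 = 0
  Node 5: (V_5 - V_1)/3300 + (V_5 - V_2)/4.3 + (V_5 - V_3)/1600 + (V_5 - 0)/7.5 = 0
Collecting terms (coefficients in siemens):
  0.005045·V_1 - 0.004545·V_2 - 0.000303·V_5 = 0.0009804
  0.314·V_2 - 0.004545·V_1 - 0.07692·V_3 - 0.2326·V_5 = 0
  0.1874·V_3 - 0.07692·V_2 - 0.000625·V_5 = 0
  0.3668·V_5 - 0.000303·V_1 - 0.2326·V_2 - 0.000625·V_3 = 0
Solving these 4 simultaneous equations (Gaussian elimination) gives:
  V_1 = 0.201 V, V_2 = 0.00707 V, V_3 = 0.002917 V, V_5 = 0.004653 V
Part 1:
  Read off the nodal solution: V_5 = 0.004653 V
Part 2:
  I_R8 = (V_4 - V_5)/R8 = (0 - 0.004653)/7.5 = -0.0006204 A
  Magnitude: I_R8 = 0.0006204 A
Part 3:
  I_R5 = (V_1 - V_5)/R5 = (0.201 - 0.004653)/3300 = 0.0000595 A
  P_R5 = I_R5² × R5 = (0.0000595)² × 3300 = 0.00001168 W
Part 4:
  Power in each resistor, P = (ΔV)²/R:
    P_R1 = (5 - 0.201)²/5100 = 0.004516 W
    P_R2 = (0.201 - 0.00707)²/220 = 0.0001709 W
    P_R3 = (0.00707 - 0.002917)²/13 = 0.000001327 W
    P_R4 = (0.002917 - 0)²/9.1 = 0.000000935 W
    P_R5 = (0.201 - 0.004653)²/3300 = 0.00001168 W
    P_R6 = (0.00707 - 0.004653)²/4.3 = 0.000001358 W
    P_R7 = (0.002917 - 0.004653)²/1600 = 0.000000001884 W
    P_R8 = (0 - 0.004653)²/7.5 = 0.000002887 W
  P_total = P_R1 + P_R2 + P_R3 + P_R4 + P_R5 + P_R6 + P_R7 + P_R8 = 0.004705 W

Final answers:
1. V_5 = 0.004653 V
2. I_R8 = 0.0006204 A
3. P_R5 = 1.168e-05 W
4. P_total = 0.004705 W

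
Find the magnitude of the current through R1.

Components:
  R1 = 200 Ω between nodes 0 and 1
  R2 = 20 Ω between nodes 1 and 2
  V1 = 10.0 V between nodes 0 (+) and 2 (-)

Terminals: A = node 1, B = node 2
Nodal analysis, taking node 2 as the 0 V reference.
Source V1 fixes V_0 = 10 V.
KCL at each unknown node (sum of currents leaving = 0; resistances in Ω):
  Node 1: (V_1 - 10)/200 + (V_1 - 0)/20 = 0
Collecting terms: 0.055 × V_1 = 0.05  =>  V_1 = 0.9091 V
I_R1 = (V_0 - V_1)/R1 = (10 - 0.9091)/200 = 0.04545 A
|I_R1| = 0.04545 A

Final answer: |I_R1| = 0.04545 A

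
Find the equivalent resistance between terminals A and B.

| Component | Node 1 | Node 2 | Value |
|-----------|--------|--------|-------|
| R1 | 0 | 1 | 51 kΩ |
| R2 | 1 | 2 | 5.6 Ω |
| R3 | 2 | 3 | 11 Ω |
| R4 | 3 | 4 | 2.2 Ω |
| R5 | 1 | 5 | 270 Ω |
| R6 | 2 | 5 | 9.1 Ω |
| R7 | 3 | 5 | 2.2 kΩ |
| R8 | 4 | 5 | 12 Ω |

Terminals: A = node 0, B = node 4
The network is not a plain series/parallel combination. Inject a 1 A test current into terminal A (node 0) and return it from terminal B (node 4); then R_eq = V_A / (1 A).
Nodal analysis, taking node 4 as the 0 V reference.
Current source I_test pushes 1 A into node 0 and draws it out of node 4.
KCL at each unknown node (sum of currents leaving = 0; resistances in Ω):
  Node 0: (V_0 - V_1)/51000 - 1 = 0
  Node 1: (V_1 - V_0)/51000 + (V_1 - V_2)/5.6 + (V_1 - V_5)/270 = 0
  Node 2: (V_2 - V_1)/5.6 + (V_2 - V_3)/11 + (V_2 - V_5)/9.1 = 0
  Node 3: (V_3 - V_2)/11 + (V_3 - 0)/2.2 + (V_3 - V_5)/2200 = 0
  Node 5: (V_5 - V_1)/270 + (V_5 - V_2)/9.1 + (V_5 - V_3)/2200 + (V_5 - 0)/12 = 0
Collecting terms (coefficients in siemens):
  0.00001961·V_0 - 0.00001961·V_1 = 1
  0.1823·V_1 - 0.00001961·V_0 - 0.1786·V_2 - 0.003704·V_5 = 0
  0.3794·V_2 - 0.1786·V_1 - 0.09091·V_3 - 0.1099·V_5 = 0
  0.5459·V_3 - 0.09091·V_2 - 0.0004545·V_5 = 0
  0.1974·V_5 - 0.003704·V_1 - 0.1099·V_2 - 0.0004545·V_3 = 0
Solving these 5 simultaneous equations (Gaussian elimination) gives:
  V_0 = 51010 V, V_1 = 13.42 V, V_2 = 8.002 V, V_3 = 1.336 V
  V_5 = 4.71 V
R_eq = V_0 / 1 A = 51010 Ω = 51.01 kΩ

Final answer: 51.01 kΩ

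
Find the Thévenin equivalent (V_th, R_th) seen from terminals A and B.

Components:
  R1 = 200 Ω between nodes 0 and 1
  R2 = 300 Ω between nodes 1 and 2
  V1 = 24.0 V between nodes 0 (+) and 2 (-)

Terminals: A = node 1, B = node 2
Step 1 — V_th is the open-circuit voltage V_A - V_B (nothing connected across the terminals).
Nodal analysis, taking node 2 as the 0 V reference.
Source V1 fixes V_0 = 24 V.
KCL at each unknown node (sum of currents leaving = 0; resistances in Ω):
  Node 1: (V_1 - 24)/200 + (V_1 - 0)/300 = 0
Collecting terms: 0.008333 × V_1 = 0.12  =>  V_1 = 14.4 V
V_th = V_1 - V_2 = 14.4 - 0 = 14.4 V
Step 2 — R_th: zero the source — replace V1 by a short circuit (node 2 merges into node 0) — and find the resistance seen between A (node 1) and B (node 0).
Reduce the network between node 1 (A) and node 0 (B) by series/parallel combination:
  Rp1 = R1 ‖ R2 (parallel, both between nodes 0 and 1) = 1/(1/200 + 1/300) = 120 Ω
R_th = 120 Ω

Final answer: V_th = 14.4 V, R_th = 120 Ω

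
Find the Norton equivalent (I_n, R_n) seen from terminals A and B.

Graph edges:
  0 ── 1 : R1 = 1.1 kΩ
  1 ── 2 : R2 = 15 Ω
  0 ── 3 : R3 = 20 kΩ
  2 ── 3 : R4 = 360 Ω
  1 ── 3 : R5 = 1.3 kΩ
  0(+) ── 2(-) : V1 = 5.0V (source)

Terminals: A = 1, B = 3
Find the Thévenin equivalent first; then I_n = V_th/R_th and R_n = R_th.
Step 1 — V_th is the open-circuit voltage V_A - V_B (nothing connected across the terminals).
Nodal analysis, taking node 2 as the 0 V reference.
Source V1 fixes V_0 = 5 V.
KCL at each unknown node (sum of currents leaving = 0; resistances in Ω):
  Node 1: (V_1 - 5)/1100 + (V_1 - 0)/15 + (V_1 - V_3)/1300 = 0
  Node 3: (V_3 - 5)/20000 + (V_3 - 0)/360 + (V_3 - V_1)/1300 = 0
Collecting terms (coefficients in siemens):
  0.06834·V_1 - 0.0007692·V_3 = 0.004545
  0.003597·V_3 - 0.0007692·V_1 = 0.00025
Determinant D = (0.06834)(0.003597) - (-0.0007692)(-0.0007692) = 0.0002452
V_1 = [(0.004545)(0.003597) - (-0.0007692)(0.00025)]/D = 0.06745 V
V_3 = [(0.06834)(0.00025) - (0.004545)(-0.0007692)]/D = 0.08393 V
V_th = V_1 - V_3 = 0.06745 - 0.08393 = -0.01647 V
Step 2 — R_th: zero the source — replace V1 by a short circuit (node 2 merges into node 0) — and find the resistance seen between A (node 1) and B (node 3).
Reduce the network between node 1 (A) and node 3 (B) by series/parallel combination:
  Rp1 = R1 ‖ R2 (parallel, both between nodes 0 and 1) = 1/(1/1100 + 1/15) = 14.8 Ω
  Rp2 = R3 ‖ R4 (parallel, both between nodes 0 and 3) = 1/(1/20000 + 1/360) = 353.6 Ω
  Rs1 = Rp1 + Rp2 (series, joined only at node 0) = 14.8 + 353.6 = 368.4 Ω
  Rp3 = R5 ‖ Rs1 (parallel, both between nodes 1 and 3) = 1/(1/1300 + 1/368.4) = 287.1 Ω
R_th = 287.1 Ω
I_n = V_th/R_th = -0.01647/287.1 = -0.00005739 A, and R_n = R_th = 287.1 Ω

Final answer: I_n = -5.739e-05 A, R_n = 287.1 Ω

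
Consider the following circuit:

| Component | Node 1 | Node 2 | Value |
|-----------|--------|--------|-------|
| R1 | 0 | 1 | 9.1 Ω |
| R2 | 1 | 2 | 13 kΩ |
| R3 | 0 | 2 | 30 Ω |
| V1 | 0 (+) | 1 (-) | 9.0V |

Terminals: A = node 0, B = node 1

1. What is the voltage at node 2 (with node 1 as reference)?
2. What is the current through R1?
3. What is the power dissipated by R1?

Nodal analysis, taking node 1 as the 0 V reference.
Source V1 fixes V_0 = 9 V.
KCL at each unknown node (sum of currents leaving = 0; resistances in Ω):
  Node 2: (V_2 - 0)/13000 + (V_2 - 9)/30 = 0
Collecting terms: 0.03341 × V_2 = 0.3  =>  V_2 = 8.979 V
Part 1:
  Read off the nodal solution: V_2 = 8.979 V
Part 2:
  I_R1 = (V_0 - V_1)/R1 = (9 - 0)/9.1 = 0.989 A
  Magnitude: I_R1 = 0.989 A
Part 3:
  I_R1 = (V_0 - V_1)/R1 = (9 - 0)/9.1 = 0.989 A
  P_R1 = I_R1² × R1 = (0.989)² × 9.1 = 8.901 W

Final answers:
1. V_2 = 8.979 V
2. I_R1 = 0.989 A
3. P_R1 = 8.901 W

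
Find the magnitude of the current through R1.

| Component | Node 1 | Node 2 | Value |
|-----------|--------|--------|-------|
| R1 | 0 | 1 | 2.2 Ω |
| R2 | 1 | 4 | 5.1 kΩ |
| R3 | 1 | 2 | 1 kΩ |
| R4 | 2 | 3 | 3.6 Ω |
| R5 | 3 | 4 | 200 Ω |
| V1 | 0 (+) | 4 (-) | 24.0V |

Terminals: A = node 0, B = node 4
Nodal analysis, taking node 4 as the 0 V reference.
Source V1 fixes V_0 = 24 V.
KCL at each unknown node (sum of currents leaving = 0; resistances in Ω):
  Node 1: (V_1 - 24)/2.2 + (V_1 - 0)/5100 + (V_1 - V_2)/1000 = 0
  Node 2: (V_2 - V_1)/1000 + (V_2 - V_3)/3.6 = 0
  Node 3: (V_3 - V_2)/3.6 + (V_3 - 0)/200 = 0
Collecting terms (coefficients in siemens):
  0.4557·V_1 - 0.001·V_2 = 10.91
  0.2788·V_2 - 0.001·V_1 - 0.2778·V_3 = 0
  0.2828·V_3 - 0.2778·V_2 = 0
Solving these 3 simultaneous equations (Gaussian elimination) gives:
  V_1 = 23.95 V, V_2 = 4.051 V, V_3 = 3.979 V
I_R1 = (V_0 - V_1)/R1 = (24 - 23.95)/2.2 = 0.02459 A
|I_R1| = 0.02459 A

Final answer: |I_R1| = 0.02459 A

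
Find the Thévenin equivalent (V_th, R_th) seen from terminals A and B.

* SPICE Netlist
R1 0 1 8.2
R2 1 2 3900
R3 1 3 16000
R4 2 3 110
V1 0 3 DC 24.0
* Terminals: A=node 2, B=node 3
Step 1 — V_th is the open-circuit voltage V_A - V_B (nothing connected across the terminals).
Nodal analysis, taking node 3 as the 0 V reference.
Source V1 fixes V_0 = 24 V.
KCL at each unknown node (sum of currents leaving = 0; resistances in Ω):
  Node 1: (V_1 - 24)/8.2 + (V_1 - V_2)/3900 + (V_1 - 0)/16000 = 0
  Node 2: (V_2 - V_1)/3900 + (V_2 - 0)/110 = 0
Collecting terms (coefficients in siemens):
  0.1223·V_1 - 0.0002564·V_2 = 2.927
  0.009347·V_2 - 0.0002564·V_1 = 0
Determinant D = (0.1223)(0.009347) - (-0.0002564)(-0.0002564) = 0.001143
V_1 = [(2.927)(0.009347) - (-0.0002564)(0)]/D = 23.94 V
V_2 = [(0.1223)(0) - (2.927)(-0.0002564)]/D = 0.6567 V
V_th = V_2 - V_3 = 0.6567 - 0 = 0.6567 V
Step 2 — R_th: zero the source — replace V1 by a short circuit (node 3 merges into node 0) — and find the resistance seen between A (node 2) and B (node 0).
Reduce the network between node 2 (A) and node 0 (B) by series/parallel combination:
  Rp1 = R1 ‖ R3 (parallel, both between nodes 0 and 1) = 1/(1/8.2 + 1/16000) = 8.196 Ω
  Rs1 = R2 + Rp1 (series, joined only at node 1) = 3900 + 8.196 = 3908 Ω
  Rp2 = R4 ‖ Rs1 (parallel, both between nodes 0 and 2) = 1/(1/110 + 1/3908) = 107 Ω
R_th = 107 Ω

Final answer: V_th = 0.6567 V, R_th = 107 Ω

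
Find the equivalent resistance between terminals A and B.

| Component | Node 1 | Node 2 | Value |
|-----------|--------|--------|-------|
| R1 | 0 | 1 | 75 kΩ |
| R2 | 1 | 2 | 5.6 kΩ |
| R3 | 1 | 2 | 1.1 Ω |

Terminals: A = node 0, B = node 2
Reduce the network between node 0 (A) and node 2 (B) by series/parallel combination:
  Rp1 = R2 ‖ R3 (parallel, both between nodes 1 and 2) = 1/(1/5600 + 1/1.1) = 1.1 Ω
  Rs1 = R1 + Rp1 (series, joined only at node 1) = 75000 + 1.1 = 75000 Ω
R_eq = 75 kΩ

Final answer: 75 kΩ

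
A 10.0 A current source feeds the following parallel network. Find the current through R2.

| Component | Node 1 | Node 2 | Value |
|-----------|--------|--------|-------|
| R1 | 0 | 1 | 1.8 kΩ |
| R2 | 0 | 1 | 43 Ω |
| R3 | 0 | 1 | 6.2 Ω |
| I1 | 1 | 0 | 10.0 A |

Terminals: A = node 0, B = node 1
All resistors sit directly between nodes 0 and 1, so they are in parallel and share one voltage V; the full source current 10 A splits among them.
1/R_par = 1/1800 + 1/43 + 1/6.2 = 0.1851 S  =>  R_par = 5.402 Ω
V = I × R_par = 10 × 5.402 = 54.02 V
I_R2 = V/R2 = 54.02/43 = 1.256 A

Final answer: 1.256 A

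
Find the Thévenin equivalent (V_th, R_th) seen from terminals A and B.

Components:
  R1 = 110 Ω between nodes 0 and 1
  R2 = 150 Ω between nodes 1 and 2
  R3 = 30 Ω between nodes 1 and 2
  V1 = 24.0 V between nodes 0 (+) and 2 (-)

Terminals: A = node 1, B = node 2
Step 1 — V_th is the open-circuit voltage V_A - V_B (nothing connected across the terminals).
Nodal analysis, taking node 2 as the 0 V reference.
Source V1 fixes V_0 = 24 V.
KCL at each unknown node (sum of currents leaving = 0; resistances in Ω):
  Node 1: (V_1 - 24)/110 + (V_1 - 0)/150 + (V_1 - 0)/30 = 0
Collecting terms: 0.04909 × V_1 = 0.2182  =>  V_1 = 4.444 V
V_th = V_1 - V_2 = 4.444 - 0 = 4.444 V
Step 2 — R_th: zero the source — replace V1 by a short circuit (node 2 merges into node 0) — and find the resistance seen between A (node 1) and B (node 0).
Reduce the network between node 1 (A) and node 0 (B) by series/parallel combination:
  Rp1 = R1 ‖ R2 ‖ R3 (parallel, all between nodes 0 and 1) = 1/(1/110 + 1/150 + 1/30) = 20.37 Ω
R_th = 20.37 Ω

Final answer: V_th = 4.444 V, R_th = 20.37 Ω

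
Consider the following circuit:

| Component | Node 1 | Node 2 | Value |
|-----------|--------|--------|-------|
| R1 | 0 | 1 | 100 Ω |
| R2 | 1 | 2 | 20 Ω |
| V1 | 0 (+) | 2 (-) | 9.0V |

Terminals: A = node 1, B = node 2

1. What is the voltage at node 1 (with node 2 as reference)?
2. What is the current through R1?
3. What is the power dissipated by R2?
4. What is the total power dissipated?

Nodal analysis, taking node 2 as the 0 V reference.
Source V1 fixes V_0 = 9 V.
KCL at each unknown node (sum of currents leaving = 0; resistances in Ω):
  Node 1: (V_1 - 9)/100 + (V_1 - 0)/20 = 0
Collecting terms: 0.06 × V_1 = 0.09  =>  V_1 = 1.5 V
Part 1:
  Read off the nodal solution: V_1 = 1.5 V
Part 2:
  I_R1 = (V_0 - V_1)/R1 = (9 - 1.5)/100 = 0.075 A
  Magnitude: I_R1 = 0.075 A
Part 3:
  I_R2 = (V_1 - V_2)/R2 = (1.5 - 0)/20 = 0.075 A
  P_R2 = I_R2² × R2 = (0.075)² × 20 = 0.1125 W
Part 4:
  Power in each resistor, P = (ΔV)²/R:
    P_R1 = (9 - 1.5)²/100 = 0.5625 W
    P_R2 = (1.5 - 0)²/20 = 0.1125 W
  P_total = P_R1 + P_R2 = 0.675 W

Final answers:
1. V_1 = 1.5 V
2. I_R1 = 0.075 A
3. P_R2 = 0.1125 W
4. P_total = 0.675 W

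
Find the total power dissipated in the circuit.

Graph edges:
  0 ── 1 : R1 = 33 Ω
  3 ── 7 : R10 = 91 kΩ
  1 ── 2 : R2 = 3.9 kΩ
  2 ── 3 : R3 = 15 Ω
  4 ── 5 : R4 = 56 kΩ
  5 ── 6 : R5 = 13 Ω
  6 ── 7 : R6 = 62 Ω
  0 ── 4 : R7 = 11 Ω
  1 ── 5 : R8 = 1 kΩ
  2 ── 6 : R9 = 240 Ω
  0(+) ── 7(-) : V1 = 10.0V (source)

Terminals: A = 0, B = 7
Nodal analysis, taking node 7 as the 0 V reference.
Source V1 fixes V_0 = 10 V.
KCL at each unknown node (sum of currents leaving = 0; resistances in Ω):
  Node 1: (V_1 - 10)/33 + (V_1 - V_2)/3900 + (V_1 - V_5)/1000 = 0
  Node 2: (V_2 - V_1)/3900 + (V_2 - V_3)/15 + (V_2 - V_6)/240 = 0
  Node 3: (V_3 - V_2)/15 + (V_3 - 0)/91000 = 0
  Node 4: (V_4 - V_5)/56000 + (V_4 - 10)/11 = 0
  Node 5: (V_5 - V_4)/56000 + (V_5 - V_6)/13 + (V_5 - V_1)/1000 = 0
  Node 6: (V_6 - V_5)/13 + (V_6 - 0)/62 + (V_6 - V_2)/240 = 0
Collecting terms (coefficients in siemens):
  0.03156·V_1 - 0.0002564·V_2 - 0.001·V_5 = 0.303
  0.07109·V_2 - 0.0002564·V_1 - 0.06667·V_3 - 0.004167·V_6 = 0
  0.06668·V_3 - 0.06667·V_2 = 0
  0.09093·V_4 - 0.00001786·V_5 = 0.9091
  0.07794·V_5 - 0.001·V_1 - 0.00001786·V_4 - 0.07692·V_6 = 0
  0.09722·V_6 - 0.004167·V_2 - 0.07692·V_5 = 0
Solving these 6 simultaneous equations (Gaussian elimination) gives:
  V_1 = 9.637 V, V_2 = 1.206 V, V_3 = 1.206 V, V_4 = 9.998 V
  V_5 = 0.8077 V, V_6 = 0.6908 V
Power in each resistor, P = (ΔV)²/R:
  P_R1 = (10 - 9.637)²/33 = 0.003987 W
  P_R2 = (9.637 - 1.206)²/3900 = 0.01823 W
  P_R3 = (1.206 - 1.206)²/15 = 0.000000002636 W
  P_R4 = (9.998 - 0.8077)²/56000 = 0.001508 W
  P_R5 = (0.8077 - 0.6908)²/13 = 0.001052 W
  P_R6 = (0.6908 - 0)²/62 = 0.007697 W
  P_R7 = (10 - 9.998)²/11 = 0.0000002963 W
  P_R8 = (9.637 - 0.8077)²/1000 = 0.07796 W
  P_R9 = (1.206 - 0.6908)²/240 = 0.001108 W
  P_R10 = (1.206 - 0)²/91000 = 0.00001599 W
P_total = P_R1 + P_R2 + P_R3 + P_R4 + P_R5 + P_R6 + P_R7 + P_R8 + P_R9 + P_R10 = 0.1116 W

Final answer: 0.1116 W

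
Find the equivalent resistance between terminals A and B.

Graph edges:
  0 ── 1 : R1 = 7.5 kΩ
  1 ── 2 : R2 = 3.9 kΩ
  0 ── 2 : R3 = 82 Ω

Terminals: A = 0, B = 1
Reduce the network between node 0 (A) and node 1 (B) by series/parallel combination:
  Rs1 = R3 + R2 (series, joined only at node 2) = 82 + 3900 = 3982 Ω
  Rp1 = R1 ‖ Rs1 (parallel, both between nodes 0 and 1) = 1/(1/7500 + 1/3982) = 2601 Ω
R_eq = 2.601 kΩ

Final answer: 2.601 kΩ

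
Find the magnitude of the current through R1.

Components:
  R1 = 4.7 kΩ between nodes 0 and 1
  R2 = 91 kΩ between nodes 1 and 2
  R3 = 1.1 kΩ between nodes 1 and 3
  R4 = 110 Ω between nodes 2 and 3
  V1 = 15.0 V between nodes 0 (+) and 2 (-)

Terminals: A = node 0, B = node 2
Nodal analysis, taking node 2 as the 0 V reference.
Source V1 fixes V_0 = 15 V.
KCL at each unknown node (sum of currents leaving = 0; resistances in Ω):
  Node 1: (V_1 - 15)/4700 + (V_1 - 0)/91000 + (V_1 - V_3)/1100 = 0
  Node 3: (V_3 - V_1)/1100 + (V_3 - 0)/110 = 0
Collecting terms (coefficients in siemens):
  0.001133·V_1 - 0.0009091·V_3 = 0.003191
  0.01·V_3 - 0.0009091·V_1 = 0
Determinant D = (0.001133)(0.01) - (-0.0009091)(-0.0009091) = 0.0000105
V_1 = [(0.003191)(0.01) - (-0.0009091)(0)]/D = 3.039 V
V_3 = [(0.001133)(0) - (0.003191)(-0.0009091)]/D = 0.2763 V
I_R1 = (V_0 - V_1)/R1 = (15 - 3.039)/4700 = 0.002545 A
|I_R1| = 0.002545 A

Final answer: |I_R1| = 0.002545 A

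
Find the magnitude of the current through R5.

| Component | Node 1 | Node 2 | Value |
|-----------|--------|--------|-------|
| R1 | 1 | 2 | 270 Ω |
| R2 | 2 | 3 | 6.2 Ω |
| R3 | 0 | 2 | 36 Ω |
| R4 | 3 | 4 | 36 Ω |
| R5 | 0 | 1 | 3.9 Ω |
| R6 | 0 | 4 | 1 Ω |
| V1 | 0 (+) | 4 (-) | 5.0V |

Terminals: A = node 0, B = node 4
Nodal analysis, taking node 4 as the 0 V reference.
Source V1 fixes V_0 = 5 V.
KCL at each unknown node (sum of currents leaving = 0; resistances in Ω):
  Node 1: (V_1 - V_2)/270 + (V_1 - 5)/3.9 = 0
  Node 2: (V_2 - V_1)/270 + (V_2 - V_3)/6.2 + (V_2 - 5)/36 = 0
  Node 3: (V_3 - V_2)/6.2 + (V_3 - 0)/36 = 0
Collecting terms (coefficients in siemens):
  0.2601·V_1 - 0.003704·V_2 = 1.282
  0.1928·V_2 - 0.003704·V_1 - 0.1613·V_3 = 0.1389
  0.1891·V_3 - 0.1613·V_2 = 0
Solving these 3 simultaneous equations (Gaussian elimination) gives:
  V_1 = 4.969 V, V_2 = 2.851 V, V_3 = 2.432 V
I_R5 = (V_0 - V_1)/R5 = (5 - 4.969)/3.9 = 0.007847 A
|I_R5| = 0.007847 A

Final answer: |I_R5| = 0.007847 A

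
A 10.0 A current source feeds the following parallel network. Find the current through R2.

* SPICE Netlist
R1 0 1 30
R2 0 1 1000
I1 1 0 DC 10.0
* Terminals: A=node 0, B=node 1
All resistors sit directly between nodes 0 and 1, so they are in parallel and share one voltage V; the full source current 10 A splits among them.
1/R_par = 1/30 + 1/1000 = 0.03433 S  =>  R_par = 29.13 Ω
V = I × R_par = 10 × 29.13 = 291.3 V
I_R2 = V/R2 = 291.3/1000 = 0.2913 A

Final answer: 0.2913 A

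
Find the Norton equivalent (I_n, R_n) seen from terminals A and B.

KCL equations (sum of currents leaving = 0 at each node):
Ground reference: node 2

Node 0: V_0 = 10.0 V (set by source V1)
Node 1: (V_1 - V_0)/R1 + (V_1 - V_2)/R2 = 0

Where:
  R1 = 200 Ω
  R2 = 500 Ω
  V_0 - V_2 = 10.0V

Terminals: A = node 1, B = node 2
Find the Thévenin equivalent first; then I_n = V_th/R_th and R_n = R_th.
Step 1 — V_th is the open-circuit voltage V_A - V_B (nothing connected across the terminals).
Nodal analysis, taking node 2 as the 0 V reference.
Source V1 fixes V_0 = 10 V.
KCL at each unknown node (sum of currents leaving = 0; resistances in Ω):
  Node 1: (V_1 - 10)/200 + (V_1 - 0)/500 = 0
Collecting terms: 0.007 × V_1 = 0.05  =>  V_1 = 7.143 V
V_th = V_1 - V_2 = 7.143 - 0 = 7.143 V
Step 2 — R_th: zero the source — replace V1 by a short circuit (node 2 merges into node 0) — and find the resistance seen between A (node 1) and B (node 0).
Reduce the network between node 1 (A) and node 0 (B) by series/parallel combination:
  Rp1 = R1 ‖ R2 (parallel, both between nodes 0 and 1) = 1/(1/200 + 1/500) = 142.9 Ω
R_th = 142.9 Ω
I_n = V_th/R_th = 7.143/142.9 = 0.05 A, and R_n = R_th = 142.9 Ω

Final answer: I_n = 0.05 A, R_n = 142.9 Ω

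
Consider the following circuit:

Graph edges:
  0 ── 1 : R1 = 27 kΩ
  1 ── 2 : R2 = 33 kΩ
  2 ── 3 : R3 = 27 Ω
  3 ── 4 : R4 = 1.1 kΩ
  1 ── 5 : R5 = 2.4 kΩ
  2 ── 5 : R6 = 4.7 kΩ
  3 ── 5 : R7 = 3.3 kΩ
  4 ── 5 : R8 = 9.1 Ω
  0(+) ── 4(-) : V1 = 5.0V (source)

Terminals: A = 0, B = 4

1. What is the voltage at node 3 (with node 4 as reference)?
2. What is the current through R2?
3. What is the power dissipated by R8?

Nodal analysis, taking node 4 as the 0 V reference.
Source V1 fixes V_0 = 5 V.
KCL at each unknown node (sum of currents leaving = 0; resistances in Ω):
  Node 1: (V_1 - 5)/27000 + (V_1 - V_2)/33000 + (V_1 - V_5)/2400 = 0
  Node 2: (V_2 - V_1)/33000 + (V_2 - V_3)/27 + (V_2 - V_5)/4700 = 0
  Node 3: (V_3 - V_2)/27 + (V_3 - 0)/1100 + (V_3 - V_5)/3300 = 0
  Node 5: (V_5 - V_1)/2400 + (V_5 - V_2)/4700 + (V_5 - V_3)/3300 + (V_5 - 0)/9.1 = 0
Collecting terms (coefficients in siemens):
  0.000484·V_1 - 0.0000303·V_2 - 0.0004167·V_5 = 0.0001852
  0.03728·V_2 - 0.0000303·V_1 - 0.03704·V_3 - 0.0002128·V_5 = 0
  0.03825·V_3 - 0.03704·V_2 - 0.000303·V_5 = 0
  0.1108·V_5 - 0.0004167·V_1 - 0.0002128·V_2 - 0.000303·V_3 = 0
Solving these 4 simultaneous equations (Gaussian elimination) gives:
  V_1 = 0.3844 V, V_2 = 0.008753 V, V_3 = 0.008488 V, V_5 = 0.001485 V
Part 1:
  Read off the nodal solution: V_3 = 0.008488 V
Part 2:
  I_R2 = (V_1 - V_2)/R2 = (0.3844 - 0.008753)/33000 = 0.00001138 A
  Magnitude: I_R2 = 0.00001138 A
Part 3:
  I_R8 = (V_4 - V_5)/R8 = (0 - 0.001485)/9.1 = -0.0001632 A
  P_R8 = I_R8² × R8 = (-0.0001632)² × 9.1 = 0.0000002425 W

Final answers:
1. V_3 = 0.008488 V
2. I_R2 = 1.138e-05 A
3. P_R8 = 2.425e-07 W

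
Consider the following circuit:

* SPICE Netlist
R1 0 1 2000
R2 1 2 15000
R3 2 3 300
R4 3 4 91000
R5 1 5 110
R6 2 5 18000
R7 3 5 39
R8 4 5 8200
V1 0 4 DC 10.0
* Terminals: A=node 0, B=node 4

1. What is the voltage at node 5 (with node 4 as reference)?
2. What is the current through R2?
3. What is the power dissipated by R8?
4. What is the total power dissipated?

Nodal analysis, taking node 4 as the 0 V reference.
Source V1 fixes V_0 = 10 V.
KCL at each unknown node (sum of currents leaving = 0; resistances in Ω):
  Node 1: (V_1 - 10)/2000 + (V_1 - V_2)/15000 + (V_1 - V_5)/110 = 0
  Node 2: (V_2 - V_1)/15000 + (V_2 - V_3)/300 + (V_2 - V_5)/18000 = 0
  Node 3: (V_3 - V_2)/300 + (V_3 - 0)/91000 + (V_3 - V_5)/39 = 0
  Node 5: (V_5 - V_1)/110 + (V_5 - V_2)/18000 + (V_5 - V_3)/39 + (V_5 - 0)/8200 = 0
Collecting terms (coefficients in siemens):
  0.009658·V_1 - 0.00006667·V_2 - 0.009091·V_5 = 0.005
  0.003456·V_2 - 0.00006667·V_1 - 0.003333·V_3 - 0.00005556·V_5 = 0
  0.02899·V_3 - 0.003333·V_2 - 0.02564·V_5 = 0
  0.03491·V_5 - 0.009091·V_1 - 0.00005556·V_2 - 0.02564·V_3 = 0
Solving these 4 simultaneous equations (Gaussian elimination) gives:
  V_1 = 7.924 V, V_2 = 7.809 V, V_3 = 7.807 V, V_5 = 7.81 V
Part 1:
  Read off the nodal solution: V_5 = 7.81 V
Part 2:
  I_R2 = (V_1 - V_2)/R2 = (7.924 - 7.809)/15000 = 0.000007608 A
  Magnitude: I_R2 = 0.000007608 A
Part 3:
  I_R8 = (V_4 - V_5)/R8 = (0 - 7.81)/8200 = -0.0009525 A
  P_R8 = I_R8² × R8 = (-0.0009525)² × 8200 = 0.007439 W
Part 4:
  Power in each resistor, P = (ΔV)²/R:
    P_R1 = (10 - 7.924)²/2000 = 0.002156 W
    P_R2 = (7.924 - 7.809)²/15000 = 0.0000008683 W
    P_R3 = (7.809 - 7.807)²/300 = 0.00000001756 W
    P_R4 = (7.807 - 0)²/91000 = 0.0006698 W
    P_R5 = (7.924 - 7.81)²/110 = 0.0001168 W
    P_R6 = (7.809 - 7.81)²/18000 = 0.00000000003146 W
    P_R7 = (7.807 - 7.81)²/39 = 0.0000002381 W
    P_R8 = (0 - 7.81)²/8200 = 0.007439 W
  P_total = P_R1 + P_R2 + P_R3 + P_R4 + P_R5 + P_R6 + P_R7 + P_R8 = 0.01038 W

Final answers:
1. V_5 = 7.81 V
2. I_R2 = 7.608e-06 A
3. P_R8 = 0.007439 W
4. P_total = 0.01038 W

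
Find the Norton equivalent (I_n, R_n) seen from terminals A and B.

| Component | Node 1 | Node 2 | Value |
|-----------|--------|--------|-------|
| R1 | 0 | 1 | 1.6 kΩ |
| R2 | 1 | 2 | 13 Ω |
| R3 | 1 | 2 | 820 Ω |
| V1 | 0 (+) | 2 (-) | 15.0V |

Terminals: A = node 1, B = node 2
Find the Thévenin equivalent first; then I_n = V_th/R_th and R_n = R_th.
Step 1 — V_th is the open-circuit voltage V_A - V_B (nothing connected across the terminals).
Nodal analysis, taking node 2 as the 0 V reference.
Source V1 fixes V_0 = 15 V.
KCL at each unknown node (sum of currents leaving = 0; resistances in Ω):
  Node 1: (V_1 - 15)/1600 + (V_1 - 0)/13 + (V_1 - 0)/820 = 0
Collecting terms: 0.07877 × V_1 = 0.009375  =>  V_1 = 0.119 V
V_th = V_1 - V_2 = 0.119 - 0 = 0.119 V
Step 2 — R_th: zero the source — replace V1 by a short circuit (node 2 merges into node 0) — and find the resistance seen between A (node 1) and B (node 0).
Reduce the network between node 1 (A) and node 0 (B) by series/parallel combination:
  Rp1 = R1 ‖ R2 ‖ R3 (parallel, all between nodes 0 and 1) = 1/(1/1600 + 1/13 + 1/820) = 12.7 Ω
R_th = 12.7 Ω
I_n = V_th/R_th = 0.119/12.7 = 0.009375 A, and R_n = R_th = 12.7 Ω

Final answer: I_n = 0.009375 A, R_n = 12.7 Ω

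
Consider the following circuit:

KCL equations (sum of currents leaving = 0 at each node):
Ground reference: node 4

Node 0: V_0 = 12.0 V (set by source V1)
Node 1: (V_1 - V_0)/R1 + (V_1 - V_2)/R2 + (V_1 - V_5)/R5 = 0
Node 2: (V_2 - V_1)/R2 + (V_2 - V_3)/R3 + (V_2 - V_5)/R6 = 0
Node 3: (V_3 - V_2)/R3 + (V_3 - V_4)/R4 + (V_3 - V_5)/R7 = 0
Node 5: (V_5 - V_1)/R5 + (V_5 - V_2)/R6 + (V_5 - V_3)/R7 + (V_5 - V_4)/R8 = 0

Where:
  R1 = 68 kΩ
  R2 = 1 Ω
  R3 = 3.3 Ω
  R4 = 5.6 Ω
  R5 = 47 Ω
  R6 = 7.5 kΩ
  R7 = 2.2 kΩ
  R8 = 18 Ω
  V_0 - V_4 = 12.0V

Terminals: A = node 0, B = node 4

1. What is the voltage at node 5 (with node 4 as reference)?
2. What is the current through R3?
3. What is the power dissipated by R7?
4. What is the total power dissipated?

Nodal analysis, taking node 4 as the 0 V reference.
Source V1 fixes V_0 = 12 V.
KCL at each unknown node (sum of currents leaving = 0; resistances in Ω):
  Node 1: (V_1 - 12)/68000 + (V_1 - V_2)/1 + (V_1 - V_5)/47 = 0
  Node 2: (V_2 - V_1)/1 + (V_2 - V_3)/3.3 + (V_2 - V_5)/7500 = 0
  Node 3: (V_3 - V_2)/3.3 + (V_3 - 0)/5.6 + (V_3 - V_5)/2200 = 0
  Node 5: (V_5 - V_1)/47 + (V_5 - V_2)/7500 + (V_5 - V_3)/2200 + (V_5 - 0)/18 = 0
Collecting terms (coefficients in siemens):
  1.021·V_1 - 1·V_2 - 0.02128·V_5 = 0.0001765
  1.303·V_2 - 1·V_1 - 0.303·V_3 - 0.0001333·V_5 = 0
  0.4821·V_3 - 0.303·V_2 - 0.0004545·V_5 = 0
  0.07742·V_5 - 0.02128·V_1 - 0.0001333·V_2 - 0.0004545·V_3 = 0
Solving these 4 simultaneous equations (Gaussian elimination) gives:
  V_1 = 0.001515 V, V_2 = 0.001362 V, V_3 = 0.0008563 V, V_5 = 0.0004237 V
Part 1:
  Read off the nodal solution: V_5 = 0.0004237 V
Part 2:
  I_R3 = (V_2 - V_3)/R3 = (0.001362 - 0.0008563)/3.3 = 0.0001531 A
  Magnitude: I_R3 = 0.0001531 A
Part 3:
  I_R7 = (V_3 - V_5)/R7 = (0.0008563 - 0.0004237)/2200 = 0.0000001967 A
  P_R7 = I_R7² × R7 = (0.0000001967)² × 2200 = 0.00000000008508 W
Part 4:
  Power in each resistor, P = (ΔV)²/R:
    P_R1 = (12 - 0.001515)²/68000 = 0.002117 W
    P_R2 = (0.001515 - 0.001362)²/1 = 0.00000002348 W
    P_R3 = (0.001362 - 0.0008563)²/3.3 = 0.00000007736 W
    P_R4 = (0.0008563 - 0)²/5.6 = 0.0000001309 W
    P_R5 = (0.001515 - 0.0004237)²/47 = 0.00000002533 W
    P_R6 = (0.001362 - 0.0004237)²/7500 = 0.0000000001173 W
    P_R7 = (0.0008563 - 0.0004237)²/2200 = 0.00000000008508 W
    P_R8 = (0 - 0.0004237)²/18 = 0.000000009972 W
  P_total = P_R1 + P_R2 + P_R3 + P_R4 + P_R5 + P_R6 + P_R7 + P_R8 = 0.002117 W

Final answers:
1. V_5 = 0.0004237 V
2. I_R3 = 0.0001531 A
3. P_R7 = 8.508e-11 W
4. P_total = 0.002117 W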